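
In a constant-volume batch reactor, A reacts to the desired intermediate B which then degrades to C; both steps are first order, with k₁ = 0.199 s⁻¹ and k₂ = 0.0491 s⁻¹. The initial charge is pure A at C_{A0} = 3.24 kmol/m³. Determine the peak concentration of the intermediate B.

For a first-order series the maximum intermediate yield is C_{B,max}/C_{A0} = (k₁/k₂)^[k₂/(k₂−k₁)].
= (0.199/0.0491)^(0.0491/(0.0491−0.199)) = (4.053)^(-0.3276) = 0.6323.
C_{B,max} = 0.6323×3.24 = 2.05 kmol/m³.

2.05 kmol/m³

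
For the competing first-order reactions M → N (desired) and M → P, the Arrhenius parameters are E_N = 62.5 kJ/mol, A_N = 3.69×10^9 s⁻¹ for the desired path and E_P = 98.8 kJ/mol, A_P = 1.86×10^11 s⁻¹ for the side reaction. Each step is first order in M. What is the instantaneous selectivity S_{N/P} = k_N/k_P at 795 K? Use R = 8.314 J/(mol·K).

k_N/k_P = (A_N/A_P)·exp[−(E_N−E_P)/(RT)] = (A_N/A_P)·exp[(E_P−E_N)/(RT)].
(E_P−E_N)/(RT) = (98.8−62.5)×10³/(8.314×795) = 36300/6610 = 5.492.
k_N/k_P = (3.69×10^9/1.86×10^11)·exp(5.492) = 0.01984 × 242.7 = 4.82.
Since E_N < E_P, lowering the temperature improves selectivity toward N.

4.82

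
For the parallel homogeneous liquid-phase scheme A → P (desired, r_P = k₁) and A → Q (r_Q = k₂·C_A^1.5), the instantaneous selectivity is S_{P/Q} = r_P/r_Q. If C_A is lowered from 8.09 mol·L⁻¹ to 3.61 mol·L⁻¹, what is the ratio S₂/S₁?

3.35

S_{P/Q} = (k₁/k₂)·C_A^-1.5, so S₂/S₁ = (C_{A,2}/C_{A,1})^-1.5.
= (3.61/8.09)^(-1.5) = (0.4462)^(-1.5) = 3.35.
Selectivity toward P rises as C_A falls — low-concentration operation is favoured.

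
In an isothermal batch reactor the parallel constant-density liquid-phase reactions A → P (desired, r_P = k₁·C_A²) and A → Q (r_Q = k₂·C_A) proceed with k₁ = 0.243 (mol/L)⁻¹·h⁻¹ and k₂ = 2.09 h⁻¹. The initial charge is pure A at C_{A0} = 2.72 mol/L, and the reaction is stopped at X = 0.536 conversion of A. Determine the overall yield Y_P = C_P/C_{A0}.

C_A = C_{A0}(1−X) = 1.262 mol/L.
Along a PFR/batch, dC_Q/dC_A = −r_Q/(r_P+r_Q) = −k₂/(k₂+k₁·C_A).
Integrating from C_{A0} to C_A: C_Q = (2.09/0.243)·ln[(2.09+0.243·2.72)/(2.09+0.243·1.26)] = 8.601·ln(2.751/2.397) = 1.186 mol/L.
Then C_P = (C_{A0}−C_A) − C_Q = 1.458 − 1.186 = 0.2722 mol/L.
Y_P = C_P/C_{A0} = 0.2722/2.72 = 0.100.

0.100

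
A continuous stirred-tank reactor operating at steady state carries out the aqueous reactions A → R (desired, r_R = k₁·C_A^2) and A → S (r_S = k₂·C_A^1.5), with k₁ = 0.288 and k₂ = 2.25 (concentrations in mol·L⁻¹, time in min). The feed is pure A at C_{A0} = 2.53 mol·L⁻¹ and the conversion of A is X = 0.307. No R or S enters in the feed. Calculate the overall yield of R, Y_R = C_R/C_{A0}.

0.0445

Exit C_A = C_{A0}(1−X) = 2.53×0.693 = 1.753 mol·L⁻¹.
In a CSTR the entire volume is at exit conditions, so r_R = 0.288×1.753^2 = 0.8853 and r_S = 2.25×1.753^1.5 = 5.224.
Fraction of consumed A going to R: r_R/(r_R+r_S) = 0.1449.
C_R = 0.1449·C_{A0}·X = 0.1449×2.53×0.307 = 0.113 mol·L⁻¹; Y_R = C_R/C_{A0} = 0.0445.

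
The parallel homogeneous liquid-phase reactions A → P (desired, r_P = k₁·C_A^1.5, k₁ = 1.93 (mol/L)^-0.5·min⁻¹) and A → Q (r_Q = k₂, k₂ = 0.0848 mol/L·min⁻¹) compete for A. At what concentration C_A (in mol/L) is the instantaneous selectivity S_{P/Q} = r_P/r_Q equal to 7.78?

0.489 mol/L

S_{P/Q} = (k₁/k₂)·C_A^1.5 ⇒ C_A = (S·k₂/k₁)^(1/1.5).
= (7.78×0.0848/1.93)^(0.6667) = (0.3418)^(0.6667) = 0.489 mol/L.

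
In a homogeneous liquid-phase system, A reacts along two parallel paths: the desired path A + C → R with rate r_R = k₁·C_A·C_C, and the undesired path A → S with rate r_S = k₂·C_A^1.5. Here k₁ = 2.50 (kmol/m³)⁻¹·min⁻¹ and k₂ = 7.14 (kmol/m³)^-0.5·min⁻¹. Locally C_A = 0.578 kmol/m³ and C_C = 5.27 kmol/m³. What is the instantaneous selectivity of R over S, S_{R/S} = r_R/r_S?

S_{R/S} = r_R/r_S = (k₁·C_A·C_C)/(k₂·C_A^1.5) = (k₁/k₂)·C_A^-0.5·C_C.
= (2.50×0.5780×5.270) / (7.14×0.5780^1.5) = 7.615/3.138 = 2.43.
The undesired path is higher order in A, so low C_A (CSTR or dilute feed) favours R.

2.43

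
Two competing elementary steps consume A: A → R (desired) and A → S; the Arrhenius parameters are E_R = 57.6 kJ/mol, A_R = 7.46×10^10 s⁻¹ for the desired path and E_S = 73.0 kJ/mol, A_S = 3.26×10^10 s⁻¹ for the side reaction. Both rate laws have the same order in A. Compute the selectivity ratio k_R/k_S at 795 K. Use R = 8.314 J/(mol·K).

23.5

Since both paths have the same order in A, the concentration cancels and S_{R/S} = k_R/k_S = (A_R/A_S)·exp[(E_S−E_R)/(RT)].
(E_S−E_R)/(RT) = (73.0−57.6)×10³/(8.314×795) = 15400/6610 = 2.330.
k_R/k_S = (7.46×10^10/3.26×10^10)·exp(2.330) = 2.288 × 10.28 = 23.5.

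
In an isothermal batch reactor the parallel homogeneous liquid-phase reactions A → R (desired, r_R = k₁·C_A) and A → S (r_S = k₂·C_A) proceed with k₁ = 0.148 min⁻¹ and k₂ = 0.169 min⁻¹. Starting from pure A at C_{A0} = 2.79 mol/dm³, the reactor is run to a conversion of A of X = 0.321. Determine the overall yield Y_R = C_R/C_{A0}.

0.150

C_A = C_{A0}(1−X) = 1.894 mol/dm³.
Both paths are first order in A, so the instantaneous fraction to R is constant: dC_R/d(−C_A) = k₁/(k₁+k₂) = 0.4669.
C_R = 0.4669·(C_{A0}−C_A) = 0.4669×0.8956 = 0.418 mol/dm³.
Y_R = C_R/C_{A0} = 0.4181/2.79 = 0.150.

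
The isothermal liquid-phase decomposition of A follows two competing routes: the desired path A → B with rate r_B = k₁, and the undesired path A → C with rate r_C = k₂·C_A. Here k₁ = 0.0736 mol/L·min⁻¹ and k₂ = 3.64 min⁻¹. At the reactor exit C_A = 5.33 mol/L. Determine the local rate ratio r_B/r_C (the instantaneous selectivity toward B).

S_{B/C} = r_B/r_C = (k₁)/(k₂·C_A) = (k₁/k₂)·C_A⁻¹.
= (0.0736) / (3.64×5.330) = 0.07360/19.40 = 0.00379.

0.00379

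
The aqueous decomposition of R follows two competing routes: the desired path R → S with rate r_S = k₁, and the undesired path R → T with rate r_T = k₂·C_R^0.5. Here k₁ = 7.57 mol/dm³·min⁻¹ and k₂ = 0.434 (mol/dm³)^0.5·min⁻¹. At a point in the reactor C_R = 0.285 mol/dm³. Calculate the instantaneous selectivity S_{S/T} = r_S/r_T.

S_{S/T} = r_S/r_T = (k₁)/(k₂·C_R^0.5) = (k₁/k₂)·C_R^-0.5.
= (7.57) / (0.434×0.2850^0.5) = 7.570/0.2317 = 32.7.
The undesired path is higher order in R, so low C_R (CSTR or dilute feed) favours S.

32.7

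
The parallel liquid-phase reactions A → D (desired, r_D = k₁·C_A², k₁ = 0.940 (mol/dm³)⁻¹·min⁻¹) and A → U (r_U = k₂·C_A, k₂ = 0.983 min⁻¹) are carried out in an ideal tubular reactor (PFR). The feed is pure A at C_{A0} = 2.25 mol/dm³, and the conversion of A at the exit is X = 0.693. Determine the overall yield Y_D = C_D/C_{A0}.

C_A = C_{A0}(1−X) = 0.6908 mol/dm³.
Along a PFR/batch, dC_U/dC_A = −r_U/(r_D+r_U) = −k₂/(k₂+k₁·C_A).
Integrating from C_{A0} to C_A: C_U = (0.983/0.940)·ln[(0.983+0.940·2.25)/(0.983+0.940·0.691)] = 1.046·ln(3.098/1.632) = 0.6701 mol/dm³.
Then C_D = (C_{A0}−C_A) − C_U = 1.559 − 0.6701 = 0.8892 mol/dm³.
Y_D = C_D/C_{A0} = 0.8892/2.25 = 0.395.

0.395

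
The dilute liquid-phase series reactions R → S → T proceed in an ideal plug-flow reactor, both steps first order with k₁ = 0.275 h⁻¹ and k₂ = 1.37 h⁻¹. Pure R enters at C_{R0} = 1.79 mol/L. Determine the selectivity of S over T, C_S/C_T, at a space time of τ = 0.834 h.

The intermediate concentration in a first-order A→B→C sequence is C_S = k₁C_{R0}(e^(−k₁τ) − e^(−k₂τ))/(k₂−k₁).
e^(−k₁τ) = e^(−0.275×0.834) = e^(−0.2293) = 0.7951; e^(−k₂τ) = e^(−1.143) = 0.3190.
C_S = 0.275×1.79/(1.37−0.275) × (0.7951−0.3190) = 0.4495×0.4761 = 0.2140 mol/L.
C_R = C_{R0}e^(−k₁τ) = 1.423 mol/L, so C_T = C_{R0}−C_R−C_S = 0.1529 mol/L; C_S/C_T = 1.40.

1.40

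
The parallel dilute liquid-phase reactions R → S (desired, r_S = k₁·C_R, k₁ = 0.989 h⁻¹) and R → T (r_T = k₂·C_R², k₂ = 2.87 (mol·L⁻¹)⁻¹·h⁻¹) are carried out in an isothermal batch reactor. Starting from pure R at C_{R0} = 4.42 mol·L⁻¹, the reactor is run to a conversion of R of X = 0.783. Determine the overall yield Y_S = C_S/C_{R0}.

0.101

C_R = C_{R0}(1−X) = 0.9591 mol·L⁻¹.
Along a PFR/batch, dC_S/dC_R = −r_S/(r_S+r_T) = −k₁/(k₁+k₂·C_R).
Integrating from C_{R0} to C_R: C_S = (0.989/2.87)·ln[(0.989+2.87·4.42)/(0.989+2.87·0.959)] = 0.3446·ln(13.67/3.742) = 0.4466 mol·L⁻¹.
Y_S = C_S/C_{R0} = 0.4466/4.42 = 0.101.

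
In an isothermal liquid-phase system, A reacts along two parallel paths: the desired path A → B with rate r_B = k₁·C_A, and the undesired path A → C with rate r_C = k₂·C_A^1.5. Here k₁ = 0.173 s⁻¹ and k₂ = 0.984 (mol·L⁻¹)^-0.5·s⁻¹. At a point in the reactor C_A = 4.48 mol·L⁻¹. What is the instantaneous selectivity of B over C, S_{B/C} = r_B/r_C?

S_{B/C} = r_B/r_C = (k₁·C_A)/(k₂·C_A^1.5) = (k₁/k₂)·C_A^-0.5.
= (0.173×4.480) / (0.984×4.480^1.5) = 0.7750/9.331 = 0.0831.

0.0831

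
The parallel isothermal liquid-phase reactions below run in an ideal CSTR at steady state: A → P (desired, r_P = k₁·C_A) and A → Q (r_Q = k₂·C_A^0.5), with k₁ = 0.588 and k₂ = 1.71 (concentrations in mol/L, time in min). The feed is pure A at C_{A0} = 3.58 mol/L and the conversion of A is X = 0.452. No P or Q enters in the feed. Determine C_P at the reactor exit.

0.526 mol/L

Exit C_A = C_{A0}(1−X) = 3.58×0.548 = 1.962 mol/L.
Rates in a CSTR are evaluated at the outlet concentration: r_P = 0.588×1.962 = 1.154, r_Q = 1.71×1.962^0.5 = 2.395.
Fraction of consumed A going to P: r_P/(r_P+r_Q) = 0.3251.
C_P = 0.3251·C_{A0}·X = 0.3251×3.58×0.452 = 0.526 mol/L.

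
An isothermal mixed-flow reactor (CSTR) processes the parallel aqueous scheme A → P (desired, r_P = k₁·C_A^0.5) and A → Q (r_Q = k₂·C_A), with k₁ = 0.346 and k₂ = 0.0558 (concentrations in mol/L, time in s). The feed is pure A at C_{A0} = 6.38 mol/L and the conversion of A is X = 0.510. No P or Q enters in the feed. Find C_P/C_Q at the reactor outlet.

Exit C_A = C_{A0}(1−X) = 6.38×0.490 = 3.126 mol/L.
In a CSTR the entire volume is at exit conditions, so r_P = 0.346×3.126^0.5 = 0.6118 and r_Q = 0.0558×3.126 = 0.1744.
Overall selectivity = C_P/C_Q = r_Pτ/(r_Qτ) = r_P/r_Q = 3.51.

3.51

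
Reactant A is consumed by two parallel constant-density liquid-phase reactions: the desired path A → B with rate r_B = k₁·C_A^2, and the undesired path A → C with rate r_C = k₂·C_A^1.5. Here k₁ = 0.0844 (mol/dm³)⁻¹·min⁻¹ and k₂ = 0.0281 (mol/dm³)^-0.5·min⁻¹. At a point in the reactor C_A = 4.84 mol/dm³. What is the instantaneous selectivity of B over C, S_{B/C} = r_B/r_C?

S_{B/C} = r_B/r_C = (k₁·C_A^2)/(k₂·C_A^1.5) = (k₁/k₂)·C_A^0.5.
= (0.0844×4.840^2) / (0.0281×4.840^1.5) = 1.977/0.2992 = 6.61.

6.61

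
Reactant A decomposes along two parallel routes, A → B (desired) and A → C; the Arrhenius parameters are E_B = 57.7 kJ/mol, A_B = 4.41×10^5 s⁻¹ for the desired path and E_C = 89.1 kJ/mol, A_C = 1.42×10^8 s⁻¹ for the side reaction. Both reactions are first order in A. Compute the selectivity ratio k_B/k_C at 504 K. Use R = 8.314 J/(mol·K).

5.58

k_B/k_C = (A_B/A_C)·exp[−(E_B−E_C)/(RT)] = (A_B/A_C)·exp[(E_C−E_B)/(RT)].
(E_C−E_B)/(RT) = (89.1−57.7)×10³/(8.314×504) = 31400/4190 = 7.494.
k_B/k_C = (4.41×10^5/1.42×10^8)·exp(7.494) = 0.003106 × 1796 = 5.58.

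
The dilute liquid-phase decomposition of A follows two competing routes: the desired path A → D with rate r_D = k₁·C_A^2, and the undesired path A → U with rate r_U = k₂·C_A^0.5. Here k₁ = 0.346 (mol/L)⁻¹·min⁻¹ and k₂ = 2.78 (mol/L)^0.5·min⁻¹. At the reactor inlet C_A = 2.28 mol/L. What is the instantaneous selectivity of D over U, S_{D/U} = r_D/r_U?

S_{D/U} = r_D/r_U = (k₁·C_A^2)/(k₂·C_A^0.5) = (k₁/k₂)·C_A^1.5.
= (0.346×2.280^2) / (2.78×2.280^0.5) = 1.799/4.198 = 0.428.
Since the desired path is higher order in A, keeping C_A high (PFR or concentrated feed) favours D.

0.428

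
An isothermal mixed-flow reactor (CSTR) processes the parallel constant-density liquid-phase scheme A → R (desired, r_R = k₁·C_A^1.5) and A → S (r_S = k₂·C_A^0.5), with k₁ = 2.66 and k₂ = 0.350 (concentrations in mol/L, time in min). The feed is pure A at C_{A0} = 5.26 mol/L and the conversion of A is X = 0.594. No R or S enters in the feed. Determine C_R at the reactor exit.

2.94 mol/L

Exit C_A = C_{A0}(1−X) = 5.26×0.406 = 2.136 mol/L.
In a CSTR the entire volume is at exit conditions, so r_R = 2.66×2.136^1.5 = 8.301 and r_S = 0.350×2.136^0.5 = 0.5115.
Fraction of consumed A going to R: r_R/(r_R+r_S) = 0.9420.
C_R = 0.9420·C_{A0}·X = 0.9420×5.26×0.594 = 2.94 mol/L.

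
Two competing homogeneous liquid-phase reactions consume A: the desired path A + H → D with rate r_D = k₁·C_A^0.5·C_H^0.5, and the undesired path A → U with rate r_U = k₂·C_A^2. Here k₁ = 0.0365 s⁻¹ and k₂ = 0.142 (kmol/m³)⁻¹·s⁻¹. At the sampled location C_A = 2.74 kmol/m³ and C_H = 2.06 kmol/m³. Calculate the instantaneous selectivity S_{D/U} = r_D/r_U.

0.0813

S_{D/U} = r_D/r_U = (k₁·C_A^0.5·C_H^0.5)/(k₂·C_A^2) = (k₁/k₂)·C_A^-1.5·C_H^0.5.
= (0.0365×2.740^0.5×2.060^0.5) / (0.142×2.740^2) = 0.08672/1.066 = 0.0813.
The undesired path is higher order in A, so low C_A (CSTR or dilute feed) favours D.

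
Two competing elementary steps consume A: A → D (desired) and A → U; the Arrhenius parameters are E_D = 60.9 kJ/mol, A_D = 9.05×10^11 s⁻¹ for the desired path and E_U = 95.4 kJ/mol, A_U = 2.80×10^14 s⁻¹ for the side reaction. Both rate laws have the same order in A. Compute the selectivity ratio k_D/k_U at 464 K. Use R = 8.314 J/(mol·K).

Since both paths have the same order in A, the concentration cancels and S_{D/U} = k_D/k_U = (A_D/A_U)·exp[(E_U−E_D)/(RT)].
(E_U−E_D)/(RT) = (95.4−60.9)×10³/(8.314×464) = 34500/3858 = 8.943.
k_D/k_U = (9.05×10^11/2.80×10^14)·exp(8.943) = 0.003232 × 7655 = 24.7.

24.7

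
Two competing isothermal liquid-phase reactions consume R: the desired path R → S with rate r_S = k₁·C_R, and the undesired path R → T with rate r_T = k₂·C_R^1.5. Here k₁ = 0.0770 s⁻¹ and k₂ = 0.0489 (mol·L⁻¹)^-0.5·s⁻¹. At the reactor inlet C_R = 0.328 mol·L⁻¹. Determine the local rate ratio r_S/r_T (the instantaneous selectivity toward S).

S_{S/T} = r_S/r_T = (k₁·C_R)/(k₂·C_R^1.5) = (k₁/k₂)·C_R^-0.5.
= (0.0770×0.3280) / (0.0489×0.3280^1.5) = 0.02526/0.009186 = 2.75.
The undesired path is higher order in R, so low C_R (CSTR or dilute feed) favours S.

2.75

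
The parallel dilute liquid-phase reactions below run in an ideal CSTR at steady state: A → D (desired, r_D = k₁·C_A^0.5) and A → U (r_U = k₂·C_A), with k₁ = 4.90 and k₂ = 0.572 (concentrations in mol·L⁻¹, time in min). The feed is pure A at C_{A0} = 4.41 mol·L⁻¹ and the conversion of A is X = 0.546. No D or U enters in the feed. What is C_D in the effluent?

Exit C_A = C_{A0}(1−X) = 4.41×0.454 = 2.002 mol·L⁻¹.
In a CSTR the entire volume is at exit conditions, so r_D = 4.90×2.002^0.5 = 6.933 and r_U = 0.572×2.002 = 1.145.
Fraction of consumed A going to D: r_D/(r_D+r_U) = 0.8582.
C_D = 0.8582·C_{A0}·X = 0.8582×4.41×0.546 = 2.07 mol·L⁻¹.

2.07 mol·L⁻¹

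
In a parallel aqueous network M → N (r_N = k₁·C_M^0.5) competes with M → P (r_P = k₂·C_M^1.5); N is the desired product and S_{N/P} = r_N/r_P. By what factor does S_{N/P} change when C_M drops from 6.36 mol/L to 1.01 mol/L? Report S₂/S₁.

S_{N/P} = (k₁/k₂)·C_M⁻¹, so S₂/S₁ = (C_{M,2}/C_{M,1})⁻¹.
= 6.36/1.01 = 6.30.
Selectivity toward N rises as C_M falls — low-concentration operation is favoured.

6.30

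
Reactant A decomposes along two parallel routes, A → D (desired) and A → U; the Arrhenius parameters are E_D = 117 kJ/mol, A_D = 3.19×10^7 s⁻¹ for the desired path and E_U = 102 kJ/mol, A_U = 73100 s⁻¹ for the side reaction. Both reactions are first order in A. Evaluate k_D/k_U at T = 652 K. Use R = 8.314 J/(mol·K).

27.4

With equal orders, S_{D/U} = k_D/k_U = (A_D/A_U)·exp[(E_U−E_D)/(RT)].
(E_U−E_D)/(RT) = (102−117)×10³/(8.314×652) = -15000/5421 = -2.767.
k_D/k_U = (3.19×10^7/73100)·exp(-2.767) = 436.4 × 0.06284 = 27.4.
Since E_D > E_U, raising the temperature improves selectivity toward D.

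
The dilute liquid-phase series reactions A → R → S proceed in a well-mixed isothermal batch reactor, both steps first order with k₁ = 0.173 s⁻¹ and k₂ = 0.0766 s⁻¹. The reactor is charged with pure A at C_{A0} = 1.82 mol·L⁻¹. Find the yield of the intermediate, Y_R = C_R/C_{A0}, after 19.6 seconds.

0.339

The intermediate concentration in a first-order A→B→C sequence is C_R = k₁C_{A0}(e^(−k₁t) − e^(−k₂t))/(k₂−k₁).
e^(−k₁t) = e^(−0.173×19.6) = e^(−3.391) = 0.03368; e^(−k₂t) = e^(−1.501) = 0.2228.
C_R = 0.173×1.82/(0.0766−0.173) × (0.03368−0.2228) = (-3.266)×(-0.1891) = 0.6178 mol·L⁻¹.
Y_R = C_R/C_{A0} = 0.6178/1.82 = 0.339.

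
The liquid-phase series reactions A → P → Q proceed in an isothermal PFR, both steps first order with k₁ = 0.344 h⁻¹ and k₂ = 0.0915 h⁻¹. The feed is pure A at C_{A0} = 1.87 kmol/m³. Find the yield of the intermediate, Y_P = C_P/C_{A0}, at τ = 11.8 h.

Solving the coupled first-order balances gives C_P(τ) = [k₁/(k₂−k₁)]·C_{A0}·(e^(−k₁τ) − e^(−k₂τ)).
e^(−k₁τ) = e^(−0.344×11.8) = e^(−4.059) = 0.01726; e^(−k₂τ) = e^(−1.080) = 0.3397.
C_P = 0.344×1.87/(0.0915−0.344) × (0.01726−0.3397) = (-2.548)×(-0.3224) = 0.8214 kmol/m³.
Y_P = C_P/C_{A0} = 0.8214/1.87 = 0.439.

0.439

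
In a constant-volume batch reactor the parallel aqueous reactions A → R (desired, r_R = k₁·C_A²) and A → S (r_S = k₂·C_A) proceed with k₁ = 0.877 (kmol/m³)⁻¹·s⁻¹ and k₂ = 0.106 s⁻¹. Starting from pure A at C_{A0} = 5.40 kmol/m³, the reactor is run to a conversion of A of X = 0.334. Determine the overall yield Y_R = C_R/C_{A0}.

C_A = C_{A0}(1−X) = 3.596 kmol/m³.
Along a PFR/batch, dC_S/dC_A = −r_S/(r_R+r_S) = −k₂/(k₂+k₁·C_A).
Integrating from C_{A0} to C_A: C_S = (0.106/0.877)·ln[(0.106+0.877·5.40)/(0.106+0.877·3.60)] = 0.1209·ln(4.842/3.260) = 0.04781 kmol/m³.
Then C_R = (C_{A0}−C_A) − C_S = 1.804 − 0.04781 = 1.756 kmol/m³.
Y_R = C_R/C_{A0} = 1.756/5.40 = 0.325.

0.325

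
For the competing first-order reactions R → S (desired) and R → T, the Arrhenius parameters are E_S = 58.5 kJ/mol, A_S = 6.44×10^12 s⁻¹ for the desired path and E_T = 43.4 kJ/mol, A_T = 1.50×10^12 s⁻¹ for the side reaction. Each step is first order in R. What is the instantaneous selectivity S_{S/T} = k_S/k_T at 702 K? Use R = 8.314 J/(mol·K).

0.323

k_S/k_T = (A_S/A_T)·exp[−(E_S−E_T)/(RT)] = (A_S/A_T)·exp[(E_T−E_S)/(RT)].
(E_T−E_S)/(RT) = (43.4−58.5)×10³/(8.314×702) = -15100/5836 = -2.587.
k_S/k_T = (6.44×10^12/1.50×10^12)·exp(-2.587) = 4.293 × 0.07523 = 0.323.
Since E_S > E_T, raising the temperature improves selectivity toward S.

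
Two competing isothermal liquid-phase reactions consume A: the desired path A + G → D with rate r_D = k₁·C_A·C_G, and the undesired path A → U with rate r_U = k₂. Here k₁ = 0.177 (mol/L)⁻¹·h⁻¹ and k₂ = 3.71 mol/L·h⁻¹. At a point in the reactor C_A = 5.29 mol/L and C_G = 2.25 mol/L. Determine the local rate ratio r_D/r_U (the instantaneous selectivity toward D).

S_{D/U} = r_D/r_U = (k₁·C_A·C_G)/(k₂) = (k₁/k₂)·C_A·C_G.
= (0.177×5.290×2.250) / (3.71) = 2.107/3.710 = 0.568.

0.568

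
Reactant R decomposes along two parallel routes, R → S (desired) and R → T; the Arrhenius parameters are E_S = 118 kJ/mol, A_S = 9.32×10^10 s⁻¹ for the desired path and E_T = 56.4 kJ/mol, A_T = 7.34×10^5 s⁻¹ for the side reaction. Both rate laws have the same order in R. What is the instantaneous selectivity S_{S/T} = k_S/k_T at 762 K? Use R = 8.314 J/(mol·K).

7.60

With equal orders, S_{S/T} = k_S/k_T = (A_S/A_T)·exp[(E_T−E_S)/(RT)].
(E_T−E_S)/(RT) = (56.4−118)×10³/(8.314×762) = -61600/6335 = -9.723.
k_S/k_T = (9.32×10^10/7.34×10^5)·exp(-9.723) = 1.270×10^5 × 5.987×10^-5 = 7.60.
Since E_S > E_T, raising the temperature improves selectivity toward S.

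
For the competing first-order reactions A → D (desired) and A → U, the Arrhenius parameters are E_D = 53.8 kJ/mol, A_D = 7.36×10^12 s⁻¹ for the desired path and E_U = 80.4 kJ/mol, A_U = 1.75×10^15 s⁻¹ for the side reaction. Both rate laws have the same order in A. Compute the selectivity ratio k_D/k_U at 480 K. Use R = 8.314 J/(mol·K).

3.30

With equal orders, S_{D/U} = k_D/k_U = (A_D/A_U)·exp[(E_U−E_D)/(RT)].
(E_U−E_D)/(RT) = (80.4−53.8)×10³/(8.314×480) = 26600/3991 = 6.665.
k_D/k_U = (7.36×10^12/1.75×10^15)·exp(6.665) = 0.004206 × 784.8 = 3.30.
Since E_D < E_U, lowering the temperature improves selectivity toward D.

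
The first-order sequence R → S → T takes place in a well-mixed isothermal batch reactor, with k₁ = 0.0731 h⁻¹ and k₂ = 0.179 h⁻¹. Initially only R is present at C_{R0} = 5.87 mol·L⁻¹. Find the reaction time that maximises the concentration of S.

8.46 h

For first-order series the maximum of C_S occurs at t_opt = ln(k₂/k₁)/(k₂−k₁).
= ln(0.179/0.0731)/(0.179−0.0731) = ln(2.449)/0.1059 = 0.8956/0.1059 = 8.46 h.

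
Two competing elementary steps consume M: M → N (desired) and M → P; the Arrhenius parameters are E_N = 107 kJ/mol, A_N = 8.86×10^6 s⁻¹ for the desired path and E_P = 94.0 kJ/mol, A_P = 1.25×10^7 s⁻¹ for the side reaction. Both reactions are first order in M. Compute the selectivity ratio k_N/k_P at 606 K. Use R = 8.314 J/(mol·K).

0.0537

k_N/k_P = (A_N/A_P)·exp[−(E_N−E_P)/(RT)] = (A_N/A_P)·exp[(E_P−E_N)/(RT)].
(E_P−E_N)/(RT) = (94.0−107)×10³/(8.314×606) = -13000/5038 = -2.580.
k_N/k_P = (8.86×10^6/1.25×10^7)·exp(-2.580) = 0.7088 × 0.07576 = 0.0537.
Since E_N > E_P, raising the temperature improves selectivity toward N.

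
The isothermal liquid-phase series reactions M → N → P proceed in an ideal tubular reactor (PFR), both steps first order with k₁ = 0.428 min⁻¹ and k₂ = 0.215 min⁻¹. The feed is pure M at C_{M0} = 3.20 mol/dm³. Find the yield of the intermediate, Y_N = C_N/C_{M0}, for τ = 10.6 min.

0.184

Solving the coupled first-order balances gives C_N(τ) = [k₁/(k₂−k₁)]·C_{M0}·(e^(−k₁τ) − e^(−k₂τ)).
e^(−k₁τ) = e^(−0.428×10.6) = e^(−4.537) = 0.01071; e^(−k₂τ) = e^(−2.279) = 0.1024.
C_N = 0.428×3.20/(0.215−0.428) × (0.01071−0.1024) = (-6.430)×(-0.09168) = 0.5895 mol/dm³.
Y_N = C_N/C_{M0} = 0.5895/3.20 = 0.184.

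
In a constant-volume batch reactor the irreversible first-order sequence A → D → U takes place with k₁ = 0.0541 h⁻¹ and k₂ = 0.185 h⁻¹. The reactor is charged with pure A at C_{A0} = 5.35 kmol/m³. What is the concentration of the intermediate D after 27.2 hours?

Solving the coupled first-order balances gives C_D(t) = [k₁/(k₂−k₁)]·C_{A0}·(e^(−k₁t) − e^(−k₂t)).
e^(−k₁t) = e^(−0.0541×27.2) = e^(−1.472) = 0.2296; e^(−k₂t) = e^(−5.032) = 0.006526.
C_D = 0.0541×5.35/(0.185−0.0541) × (0.2296−0.006526) = 2.211×0.2231 = 0.4932 kmol/m³.

0.493 kmol/m³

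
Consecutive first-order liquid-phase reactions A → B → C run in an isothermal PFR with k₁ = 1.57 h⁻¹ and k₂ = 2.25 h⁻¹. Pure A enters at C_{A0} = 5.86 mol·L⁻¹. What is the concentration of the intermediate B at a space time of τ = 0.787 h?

The intermediate concentration in a first-order A→B→C sequence is C_B = k₁C_{A0}(e^(−k₁τ) − e^(−k₂τ))/(k₂−k₁).
e^(−k₁τ) = e^(−1.57×0.787) = e^(−1.236) = 0.2907; e^(−k₂τ) = e^(−1.771) = 0.1702.
C_B = 1.57×5.86/(2.25−1.57) × (0.2907−0.1702) = 13.53×0.1205 = 1.630 mol·L⁻¹.

1.63 mol·L⁻¹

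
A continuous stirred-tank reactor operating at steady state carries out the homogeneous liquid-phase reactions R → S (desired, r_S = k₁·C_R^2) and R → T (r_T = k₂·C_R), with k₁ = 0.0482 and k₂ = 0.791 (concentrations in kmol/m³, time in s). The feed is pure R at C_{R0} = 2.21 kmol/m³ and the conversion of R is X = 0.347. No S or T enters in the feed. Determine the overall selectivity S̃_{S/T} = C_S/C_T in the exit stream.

0.0879

Exit C_R = C_{R0}(1−X) = 2.21×0.653 = 1.443 kmol/m³.
A CSTR operates uniformly at the exit composition, giving r_S = 0.1004 and r_T = 1.142 (each k·C_R^n at C_R = 1.443).
Overall selectivity = C_S/C_T = r_Sτ/(r_Tτ) = r_S/r_T = 0.0879.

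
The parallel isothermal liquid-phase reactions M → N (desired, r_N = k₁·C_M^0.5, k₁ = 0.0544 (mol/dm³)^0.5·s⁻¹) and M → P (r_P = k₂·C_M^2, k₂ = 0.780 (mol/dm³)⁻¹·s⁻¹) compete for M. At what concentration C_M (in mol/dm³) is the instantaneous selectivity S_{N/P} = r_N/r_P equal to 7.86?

0.0429 mol/dm³

S_{N/P} = (k₁/k₂)·C_M^-1.5 ⇒ C_M = (S·k₂/k₁)^(1/(-1.5)).
= (7.86×0.780/0.0544)^(-0.6667) = (112.7)^(-0.6667) = 0.0429 mol/dm³.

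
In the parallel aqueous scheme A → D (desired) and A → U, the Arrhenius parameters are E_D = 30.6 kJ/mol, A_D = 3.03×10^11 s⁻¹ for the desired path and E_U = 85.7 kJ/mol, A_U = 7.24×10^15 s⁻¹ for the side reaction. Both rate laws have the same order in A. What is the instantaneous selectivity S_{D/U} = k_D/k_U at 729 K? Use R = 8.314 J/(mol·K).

With equal orders, S_{D/U} = k_D/k_U = (A_D/A_U)·exp[(E_U−E_D)/(RT)].
(E_U−E_D)/(RT) = (85.7−30.6)×10³/(8.314×729) = 55100/6061 = 9.091.
k_D/k_U = (3.03×10^11/7.24×10^15)·exp(9.091) = 4.185×10^-5 × 8876 = 0.371.
Since E_D < E_U, lowering the temperature improves selectivity toward D.

0.371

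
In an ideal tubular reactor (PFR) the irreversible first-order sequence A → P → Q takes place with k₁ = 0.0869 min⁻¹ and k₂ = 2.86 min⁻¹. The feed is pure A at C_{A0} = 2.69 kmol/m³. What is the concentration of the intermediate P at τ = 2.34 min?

0.0687 kmol/m³

For first-order series with pure A initially, C_P(τ) = k₁C_{A0}/(k₂−k₁)·(e^(−k₁τ) − e^(−k₂τ)).
e^(−k₁τ) = e^(−0.0869×2.34) = e^(−0.2033) = 0.8160; e^(−k₂τ) = e^(−6.692) = 0.001240.
C_P = 0.0869×2.69/(2.86−0.0869) × (0.8160−0.001240) = 0.08430×0.8148 = 0.06868 kmol/m³.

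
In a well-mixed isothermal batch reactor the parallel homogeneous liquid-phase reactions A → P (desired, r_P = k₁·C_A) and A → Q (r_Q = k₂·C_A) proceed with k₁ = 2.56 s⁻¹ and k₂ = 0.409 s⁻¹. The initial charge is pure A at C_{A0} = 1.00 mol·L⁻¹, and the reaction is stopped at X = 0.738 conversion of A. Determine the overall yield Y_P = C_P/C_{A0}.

0.636

C_A = C_{A0}(1−X) = 0.2620 mol·L⁻¹.
Both paths are first order in A, so the instantaneous fraction to P is constant: dC_P/d(−C_A) = k₁/(k₁+k₂) = 0.8622.
C_P = 0.8622·(C_{A0}−C_A) = 0.8622×0.7380 = 0.636 mol·L⁻¹.
Y_P = C_P/C_{A0} = 0.6363/1.00 = 0.636.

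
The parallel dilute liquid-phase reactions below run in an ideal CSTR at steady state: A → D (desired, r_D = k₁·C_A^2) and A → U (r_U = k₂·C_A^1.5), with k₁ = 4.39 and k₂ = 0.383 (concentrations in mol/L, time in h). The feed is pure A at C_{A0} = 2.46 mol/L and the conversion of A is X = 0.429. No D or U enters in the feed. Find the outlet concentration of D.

Exit C_A = C_{A0}(1−X) = 2.46×0.571 = 1.405 mol/L.
In a CSTR the entire volume is at exit conditions, so r_D = 4.39×1.405^2 = 8.662 and r_U = 0.383×1.405^1.5 = 0.6376.
Fraction of consumed A going to D: r_D/(r_D+r_U) = 0.9314.
C_D = 0.9314·C_{A0}·X = 0.9314×2.46×0.429 = 0.983 mol/L.

0.983 mol/L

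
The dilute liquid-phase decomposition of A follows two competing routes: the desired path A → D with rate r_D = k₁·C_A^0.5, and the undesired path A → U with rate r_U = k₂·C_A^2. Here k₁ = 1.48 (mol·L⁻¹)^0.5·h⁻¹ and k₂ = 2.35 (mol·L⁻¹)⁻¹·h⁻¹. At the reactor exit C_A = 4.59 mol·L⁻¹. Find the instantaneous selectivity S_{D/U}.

S_{D/U} = r_D/r_U = (k₁·C_A^0.5)/(k₂·C_A^2) = (k₁/k₂)·C_A^-1.5.
= (1.48×4.590^0.5) / (2.35×4.590^2) = 3.171/49.51 = 0.0640.

0.0640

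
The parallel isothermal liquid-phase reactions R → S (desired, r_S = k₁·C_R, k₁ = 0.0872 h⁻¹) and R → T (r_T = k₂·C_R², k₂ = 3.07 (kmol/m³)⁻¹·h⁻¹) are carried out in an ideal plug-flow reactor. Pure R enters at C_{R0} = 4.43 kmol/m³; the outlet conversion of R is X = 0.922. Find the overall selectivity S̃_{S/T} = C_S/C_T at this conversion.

C_R = C_{R0}(1−X) = 0.3455 kmol/m³.
Along a PFR/batch, dC_S/dC_R = −r_S/(r_S+r_T) = −k₁/(k₁+k₂·C_R).
Integrating from C_{R0} to C_R: C_S = (0.0872/3.07)·ln[(0.0872+3.07·4.43)/(0.0872+3.07·0.346)] = 0.02840·ln(13.69/1.148) = 0.07040 kmol/m³.
C_T = (C_{R0}−C_R)−C_S = 4.014 kmol/m³; S̃_{S/T} = 0.07040/4.014 = 0.0175.

0.0175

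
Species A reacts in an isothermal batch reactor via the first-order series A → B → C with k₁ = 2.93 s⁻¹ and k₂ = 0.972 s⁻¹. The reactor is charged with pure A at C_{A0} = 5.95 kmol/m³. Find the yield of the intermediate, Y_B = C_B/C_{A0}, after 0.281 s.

0.482

The intermediate concentration in a first-order A→B→C sequence is C_B = k₁C_{A0}(e^(−k₁t) − e^(−k₂t))/(k₂−k₁).
e^(−k₁t) = e^(−2.93×0.281) = e^(−0.8233) = 0.4390; e^(−k₂t) = e^(−0.2731) = 0.7610.
C_B = 2.93×5.95/(0.972−2.93) × (0.4390−0.7610) = (-8.904)×(-0.3220) = 2.867 kmol/m³.
Y_B = C_B/C_{A0} = 2.867/5.95 = 0.482.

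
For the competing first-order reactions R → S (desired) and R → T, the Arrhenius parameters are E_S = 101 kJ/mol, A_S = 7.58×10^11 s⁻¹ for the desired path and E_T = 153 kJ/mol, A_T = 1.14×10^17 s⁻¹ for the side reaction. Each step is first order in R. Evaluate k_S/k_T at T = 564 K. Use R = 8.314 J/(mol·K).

0.435

Since both paths have the same order in R, the concentration cancels and S_{S/T} = k_S/k_T = (A_S/A_T)·exp[(E_T−E_S)/(RT)].
(E_T−E_S)/(RT) = (153−101)×10³/(8.314×564) = 52000/4689 = 11.09.
k_S/k_T = (7.58×10^11/1.14×10^17)·exp(11.09) = 6.649×10^-6 × 65484 = 0.435.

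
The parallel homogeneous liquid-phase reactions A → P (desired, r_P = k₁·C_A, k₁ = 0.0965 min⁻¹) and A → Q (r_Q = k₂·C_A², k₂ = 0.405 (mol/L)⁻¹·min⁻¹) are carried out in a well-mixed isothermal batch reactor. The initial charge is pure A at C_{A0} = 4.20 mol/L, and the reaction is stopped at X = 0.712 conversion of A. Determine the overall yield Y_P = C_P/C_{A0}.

0.0635

C_A = C_{A0}(1−X) = 1.210 mol/L.
Along a PFR/batch, dC_P/dC_A = −r_P/(r_P+r_Q) = −k₁/(k₁+k₂·C_A).
Integrating from C_{A0} to C_A: C_P = (0.0965/0.405)·ln[(0.0965+0.405·4.20)/(0.0965+0.405·1.21)] = 0.2383·ln(1.798/0.5864) = 0.2669 mol/L.
Y_P = C_P/C_{A0} = 0.2669/4.20 = 0.0635.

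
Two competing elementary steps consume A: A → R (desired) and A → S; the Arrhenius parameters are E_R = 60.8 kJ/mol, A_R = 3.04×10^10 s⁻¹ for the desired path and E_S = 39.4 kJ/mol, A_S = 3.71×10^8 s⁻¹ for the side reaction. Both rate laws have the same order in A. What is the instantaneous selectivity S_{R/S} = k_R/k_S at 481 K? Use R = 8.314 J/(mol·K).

0.389

k_R/k_S = (A_R/A_S)·exp[−(E_R−E_S)/(RT)] = (A_R/A_S)·exp[(E_S−E_R)/(RT)].
(E_S−E_R)/(RT) = (39.4−60.8)×10³/(8.314×481) = -21400/3999 = -5.351.
k_R/k_S = (3.04×10^10/3.71×10^8)·exp(-5.351) = 81.94 × 0.004742 = 0.389.
Since E_R > E_S, raising the temperature improves selectivity toward R.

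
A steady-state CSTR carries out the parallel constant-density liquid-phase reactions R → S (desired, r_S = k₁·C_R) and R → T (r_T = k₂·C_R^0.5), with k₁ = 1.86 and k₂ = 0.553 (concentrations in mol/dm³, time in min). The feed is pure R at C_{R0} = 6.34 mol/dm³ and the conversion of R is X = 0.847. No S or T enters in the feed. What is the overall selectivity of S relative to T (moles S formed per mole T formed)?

3.31

Exit C_R = C_{R0}(1−X) = 6.34×0.153 = 0.9700 mol/dm³.
A CSTR operates uniformly at the exit composition, giving r_S = 1.804 and r_T = 0.5446 (each k·C_R^n at C_R = 0.9700).
Overall selectivity = C_S/C_T = r_Sτ/(r_Tτ) = r_S/r_T = 3.31.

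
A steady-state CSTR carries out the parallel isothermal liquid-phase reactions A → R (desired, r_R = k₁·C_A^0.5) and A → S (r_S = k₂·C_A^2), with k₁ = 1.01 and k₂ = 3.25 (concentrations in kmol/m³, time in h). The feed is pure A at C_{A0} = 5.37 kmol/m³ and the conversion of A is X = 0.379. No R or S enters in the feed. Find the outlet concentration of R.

Exit C_A = C_{A0}(1−X) = 5.37×0.621 = 3.335 kmol/m³.
A CSTR operates uniformly at the exit composition, giving r_R = 1.844 and r_S = 36.14 (each k·C_A^n at C_A = 3.335).
Fraction of consumed A going to R: r_R/(r_R+r_S) = 0.04855.
C_R = 0.04855·C_{A0}·X = 0.04855×5.37×0.379 = 0.0988 kmol/m³.

0.0988 kmol/m³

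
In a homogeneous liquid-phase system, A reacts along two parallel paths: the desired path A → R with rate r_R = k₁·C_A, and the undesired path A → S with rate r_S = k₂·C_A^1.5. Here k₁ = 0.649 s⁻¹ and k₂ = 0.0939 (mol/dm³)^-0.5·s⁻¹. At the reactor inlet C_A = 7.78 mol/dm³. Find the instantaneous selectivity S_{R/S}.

2.48

S_{R/S} = r_R/r_S = (k₁·C_A)/(k₂·C_A^1.5) = (k₁/k₂)·C_A^-0.5.
= (0.649×7.780) / (0.0939×7.780^1.5) = 5.049/2.038 = 2.48.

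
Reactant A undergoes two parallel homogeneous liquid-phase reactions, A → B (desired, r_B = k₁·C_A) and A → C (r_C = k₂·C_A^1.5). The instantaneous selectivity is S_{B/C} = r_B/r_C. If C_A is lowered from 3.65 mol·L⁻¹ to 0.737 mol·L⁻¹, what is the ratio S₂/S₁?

2.23

S_{B/C} = (k₁/k₂)·C_A^-0.5, so S₂/S₁ = (C_{A,2}/C_{A,1})^-0.5.
= (0.737/3.65)^(-0.5) = (0.2019)^(-0.5) = 2.23.
Selectivity toward B rises as C_A falls — low-concentration operation is favoured.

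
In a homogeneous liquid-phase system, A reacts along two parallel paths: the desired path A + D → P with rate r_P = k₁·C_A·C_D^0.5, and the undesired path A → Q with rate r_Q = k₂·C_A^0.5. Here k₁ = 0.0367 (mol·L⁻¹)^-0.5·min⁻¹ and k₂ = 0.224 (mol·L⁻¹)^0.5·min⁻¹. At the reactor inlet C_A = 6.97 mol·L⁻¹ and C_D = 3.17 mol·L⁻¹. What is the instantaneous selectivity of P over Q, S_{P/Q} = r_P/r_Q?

0.770

S_{P/Q} = r_P/r_Q = (k₁·C_A·C_D^0.5)/(k₂·C_A^0.5) = (k₁/k₂)·C_A^0.5·C_D^0.5.
= (0.0367×6.970×3.170^0.5) / (0.224×6.970^0.5) = 0.4554/0.5914 = 0.770.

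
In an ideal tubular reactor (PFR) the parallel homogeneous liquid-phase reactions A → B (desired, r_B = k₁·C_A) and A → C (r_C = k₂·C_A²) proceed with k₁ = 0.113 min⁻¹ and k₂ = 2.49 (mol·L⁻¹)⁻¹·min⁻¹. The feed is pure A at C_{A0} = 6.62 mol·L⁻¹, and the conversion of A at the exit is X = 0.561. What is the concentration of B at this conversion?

C_A = C_{A0}(1−X) = 2.906 mol·L⁻¹.
Along a PFR/batch, dC_B/dC_A = −r_B/(r_B+r_C) = −k₁/(k₁+k₂·C_A).
Integrating from C_{A0} to C_A: C_B = (0.113/2.49)·ln[(0.113+2.49·6.62)/(0.113+2.49·2.91)] = 0.04538·ln(16.60/7.349) = 0.03697 mol·L⁻¹.

0.0370 mol·L⁻¹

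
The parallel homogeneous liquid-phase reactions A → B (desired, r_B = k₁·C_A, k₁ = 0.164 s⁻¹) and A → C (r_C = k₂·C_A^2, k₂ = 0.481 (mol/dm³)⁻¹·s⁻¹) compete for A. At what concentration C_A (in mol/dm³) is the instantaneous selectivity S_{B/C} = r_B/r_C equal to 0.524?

S_{B/C} = (k₁/k₂)·C_A⁻¹ ⇒ C_A = (S·k₂/k₁)^(-1).
= (0.524×0.481/0.164)^(-1) = (1.537)^(-1) = 0.651 mol/dm³.

0.651 mol/dm³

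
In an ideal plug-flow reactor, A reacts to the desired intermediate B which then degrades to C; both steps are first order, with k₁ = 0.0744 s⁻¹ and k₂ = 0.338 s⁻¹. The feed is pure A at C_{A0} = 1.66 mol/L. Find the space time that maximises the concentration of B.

For first-order series the maximum of C_B occurs at τ_opt = ln(k₂/k₁)/(k₂−k₁).
= ln(0.338/0.0744)/(0.338−0.0744) = ln(4.543)/0.2636 = 1.514/0.2636 = 5.74 s.

5.74 s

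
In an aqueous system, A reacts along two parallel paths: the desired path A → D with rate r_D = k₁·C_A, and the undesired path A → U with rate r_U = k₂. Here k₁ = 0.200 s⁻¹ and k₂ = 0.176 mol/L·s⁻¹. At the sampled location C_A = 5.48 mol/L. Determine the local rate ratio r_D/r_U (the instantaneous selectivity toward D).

S_{D/U} = r_D/r_U = (k₁·C_A)/(k₂) = (k₁/k₂)·C_A.
= (0.200×5.480) / (0.176) = 1.096/0.1760 = 6.23.

6.23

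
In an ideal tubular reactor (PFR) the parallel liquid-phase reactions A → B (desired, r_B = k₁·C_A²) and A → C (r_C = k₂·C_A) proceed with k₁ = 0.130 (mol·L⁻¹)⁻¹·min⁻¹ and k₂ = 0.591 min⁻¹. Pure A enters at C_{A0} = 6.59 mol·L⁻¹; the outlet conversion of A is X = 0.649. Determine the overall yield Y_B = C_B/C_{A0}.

0.315

C_A = C_{A0}(1−X) = 2.313 mol·L⁻¹.
Along a PFR/batch, dC_C/dC_A = −r_C/(r_B+r_C) = −k₂/(k₂+k₁·C_A).
Integrating from C_{A0} to C_A: C_C = (0.591/0.130)·ln[(0.591+0.130·6.59)/(0.591+0.130·2.31)] = 4.546·ln(1.448/0.8917) = 2.203 mol·L⁻¹.
Then C_B = (C_{A0}−C_A) − C_C = 4.277 − 2.203 = 2.074 mol·L⁻¹.
Y_B = C_B/C_{A0} = 2.074/6.59 = 0.315.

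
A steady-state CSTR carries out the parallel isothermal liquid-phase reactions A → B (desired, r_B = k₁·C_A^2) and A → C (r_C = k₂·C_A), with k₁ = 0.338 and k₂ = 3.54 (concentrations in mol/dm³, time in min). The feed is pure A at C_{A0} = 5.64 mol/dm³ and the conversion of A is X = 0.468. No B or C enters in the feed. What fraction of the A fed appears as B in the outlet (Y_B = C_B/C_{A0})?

Exit C_A = C_{A0}(1−X) = 5.64×0.532 = 3.000 mol/dm³.
Rates in a CSTR are evaluated at the outlet concentration: r_B = 0.338×3.000^2 = 3.043, r_C = 3.54×3.000 = 10.62.
Fraction of consumed A going to B: r_B/(r_B+r_C) = 0.2227.
C_B = 0.2227·C_{A0}·X = 0.2227×5.64×0.468 = 0.588 mol/dm³; Y_B = C_B/C_{A0} = 0.104.

0.104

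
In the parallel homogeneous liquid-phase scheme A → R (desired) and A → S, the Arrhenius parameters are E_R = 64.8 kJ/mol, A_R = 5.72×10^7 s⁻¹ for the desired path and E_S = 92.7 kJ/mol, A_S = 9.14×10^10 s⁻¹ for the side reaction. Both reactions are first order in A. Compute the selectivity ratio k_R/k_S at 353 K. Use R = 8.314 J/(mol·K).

Since both paths have the same order in A, the concentration cancels and S_{R/S} = k_R/k_S = (A_R/A_S)·exp[(E_S−E_R)/(RT)].
(E_S−E_R)/(RT) = (92.7−64.8)×10³/(8.314×353) = 27900/2935 = 9.506.
k_R/k_S = (5.72×10^7/9.14×10^10)·exp(9.506) = 6.258×10^-4 × 13447 = 8.42.
Since E_R < E_S, lowering the temperature improves selectivity toward R.

8.42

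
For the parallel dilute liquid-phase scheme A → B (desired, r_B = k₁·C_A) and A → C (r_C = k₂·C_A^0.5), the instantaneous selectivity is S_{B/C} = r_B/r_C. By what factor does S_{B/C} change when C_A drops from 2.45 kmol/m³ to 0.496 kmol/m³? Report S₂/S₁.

S_{B/C} = (k₁/k₂)·C_A^0.5, so S₂/S₁ = (C_{A,2}/C_{A,1})^0.5.
= (0.496/2.45)^0.5 = (0.2024)^0.5 = 0.450.
Selectivity toward B falls as C_A falls — high-concentration operation is favoured.

0.450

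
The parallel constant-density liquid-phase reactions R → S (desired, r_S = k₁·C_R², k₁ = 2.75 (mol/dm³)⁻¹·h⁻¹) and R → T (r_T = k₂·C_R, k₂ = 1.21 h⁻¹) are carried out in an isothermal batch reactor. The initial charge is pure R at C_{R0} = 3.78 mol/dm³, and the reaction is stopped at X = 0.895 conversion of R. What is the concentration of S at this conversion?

C_R = C_{R0}(1−X) = 0.3969 mol/dm³.
Along a PFR/batch, dC_T/dC_R = −r_T/(r_S+r_T) = −k₂/(k₂+k₁·C_R).
Integrating from C_{R0} to C_R: C_T = (1.21/2.75)·ln[(1.21+2.75·3.78)/(1.21+2.75·0.397)] = 0.4400·ln(11.61/2.301) = 0.7119 mol/dm³.
Then C_S = (C_{R0}−C_R) − C_T = 3.383 − 0.7119 = 2.671 mol/dm³.

2.67 mol/dm³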